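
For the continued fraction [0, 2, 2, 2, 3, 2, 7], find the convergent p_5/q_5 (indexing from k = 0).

Using pₖ = aₖpₖ₋₁ + pₖ₋₂, qₖ = aₖqₖ₋₁ + qₖ₋₂ (with p₋₁=1, p₋₂=0, q₋₁=0, q₋₂=1):
  k=0: a=0, p=0, q=1
  k=1: a=2, p=1, q=2
  k=2: a=2, p=2, q=5
  k=3: a=2, p=5, q=12
  k=4: a=3, p=17, q=41
  k=5: a=2, p=39, q=94

39/94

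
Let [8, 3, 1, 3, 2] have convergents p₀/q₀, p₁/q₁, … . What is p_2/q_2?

33/4

Using pₖ = aₖpₖ₋₁ + pₖ₋₂, qₖ = aₖqₖ₋₁ + qₖ₋₂ (with p₋₁=1, p₋₂=0, q₋₁=0, q₋₂=1):
  k=0: a=8, p=8, q=1
  k=1: a=3, p=25, q=3
  k=2: a=1, p=33, q=4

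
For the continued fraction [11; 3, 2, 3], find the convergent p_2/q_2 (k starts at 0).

Using pₖ = aₖpₖ₋₁ + pₖ₋₂, qₖ = aₖqₖ₋₁ + qₖ₋₂ (with p₋₁=1, p₋₂=0, q₋₁=0, q₋₂=1):
  k=0: a=11, p=11, q=1
  k=1: a=3, p=34, q=3
  k=2: a=2, p=79, q=7

79/7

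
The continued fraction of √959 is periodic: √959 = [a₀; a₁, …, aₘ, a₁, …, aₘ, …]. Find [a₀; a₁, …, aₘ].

a₀ = ⌊√959⌋ = 30.
With m₀=0, d₀=1 and mₖ₊₁ = dₖaₖ − mₖ, dₖ₊₁ = (n − mₖ₊₁²)/dₖ, aₖ₊₁ = ⌊(a₀+mₖ₊₁)/dₖ₊₁⌋:
  k=1: m=30, d=59, a=1
  k=2: m=29, d=2, a=29
  k=3: m=29, d=59, a=1
  k=4: m=30, d=1, a=60
d=1 and a=2a₀=60 at k=4, so the next step gives (m, d) = (30, 59) again — its k=1 value — and the period has length 4.

[30; 1, 29, 1, 60]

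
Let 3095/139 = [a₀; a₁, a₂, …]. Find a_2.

3095 = 22·139 + 37   →  a_0 = 22
139 = 3·37 + 28   →  a_1 = 3
37 = 1·28 + 9   →  a_2 = 1

1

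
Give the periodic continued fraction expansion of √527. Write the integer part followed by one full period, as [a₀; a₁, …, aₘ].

[22; 1, 21, 1, 44]

a₀ = ⌊√527⌋ = 22.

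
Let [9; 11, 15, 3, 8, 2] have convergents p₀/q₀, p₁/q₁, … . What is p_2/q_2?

Using pₖ = aₖpₖ₋₁ + pₖ₋₂, qₖ = aₖqₖ₋₁ + qₖ₋₂ (with p₋₁=1, p₋₂=0, q₋₁=0, q₋₂=1):
  k=0: a=9, p=9, q=1
  k=1: a=11, p=100, q=11
  k=2: a=15, p=1509, q=166

1509/166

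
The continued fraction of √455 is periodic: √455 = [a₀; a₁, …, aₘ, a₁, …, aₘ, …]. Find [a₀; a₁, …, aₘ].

a₀ = ⌊√455⌋ = 21.
With m₀=0, d₀=1 and mₖ₊₁ = dₖaₖ − mₖ, dₖ₊₁ = (n − mₖ₊₁²)/dₖ, aₖ₊₁ = ⌊(a₀+mₖ₊₁)/dₖ₊₁⌋:
  k=1: m=21, d=14, a=3
  k=2: m=21, d=1, a=42
d=1 and a=2a₀=42 at k=2, so the next step gives (m, d) = (21, 14) again — its k=1 value — and the period has length 2.

[21; 3, 42]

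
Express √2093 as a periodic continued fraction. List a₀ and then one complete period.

a₀ = ⌊√2093⌋ = 45.
With m₀=0, d₀=1 and mₖ₊₁ = dₖaₖ − mₖ, dₖ₊₁ = (n − mₖ₊₁²)/dₖ, aₖ₊₁ = ⌊(a₀+mₖ₊₁)/dₖ₊₁⌋:
  k=1: m=45, d=68, a=1
  k=2: m=23, d=23, a=2
  k=3: m=23, d=68, a=1
  k=4: m=45, d=1, a=90
d=1 and a=2a₀=90 at k=4, so the next step gives (m, d) = (45, 68) again — its k=1 value — and the period has length 4.

[45; 1, 2, 1, 90]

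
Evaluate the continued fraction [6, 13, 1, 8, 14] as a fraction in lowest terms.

Fold from the inside: start with 14/1.
  8 + 1/14 = 113/14
  1 + 14/113 = 127/113
  13 + 113/127 = 1764/127
  6 + 127/1764 = 10711/1764

10711/1764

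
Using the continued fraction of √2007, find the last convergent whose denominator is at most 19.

224/5

√2007 = [44; 1, 3, 1, 88, …] (period length 4).
Convergents:
  p_0/q_0 = 44/1
  p_1/q_1 = 45/1
  p_2/q_2 = 179/4
  p_3/q_3 = 224/5
  p_4/q_4 = 19891/444
q_3 = 5 ≤ 19 < 444 = q_4, so the answer is 224/5.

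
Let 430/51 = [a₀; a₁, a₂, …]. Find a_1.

2

430 = 8·51 + 22   →  a_0 = 8
51 = 2·22 + 7   →  a_1 = 2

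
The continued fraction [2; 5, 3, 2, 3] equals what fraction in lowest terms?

278/127

Fold from the inside: start with 3/1.
  2 + 1/3 = 7/3
  3 + 3/7 = 24/7
  5 + 7/24 = 127/24
  2 + 24/127 = 278/127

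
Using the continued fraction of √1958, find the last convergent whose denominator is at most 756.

√1958 = [44; 4, 88, …] (period length 2).
Convergents:
  p_0/q_0 = 44/1
  p_1/q_1 = 177/4
  p_2/q_2 = 15620/353
  p_3/q_3 = 62657/1416
q_2 = 353 ≤ 756 < 1416 = q_3, so the answer is 15620/353.

15620/353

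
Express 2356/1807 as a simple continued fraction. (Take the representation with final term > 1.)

2356 = 1*1807 + 549
1807 = 3*549 + 160
549 = 3*160 + 69
160 = 2*69 + 22
69 = 3*22 + 3
22 = 7*3 + 1
3 = 3*1 + 0  (stop)
So 2356/1807 = [1; 3, 3, 2, 3, 7, 3].

[1; 3, 3, 2, 3, 7, 3]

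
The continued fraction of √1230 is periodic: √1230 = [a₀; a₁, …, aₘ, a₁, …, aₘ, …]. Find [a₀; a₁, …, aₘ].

[35; 14, 70]

a₀ = ⌊√1230⌋ = 35.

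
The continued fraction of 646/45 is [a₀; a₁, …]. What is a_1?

2

646 = 14·45 + 16   →  a_0 = 14
45 = 2·16 + 13   →  a_1 = 2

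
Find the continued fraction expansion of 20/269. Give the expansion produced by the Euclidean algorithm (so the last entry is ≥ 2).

[0; 13, 2, 4, 2]

20 = 0·269 + 20
269 = 13·20 + 9
20 = 2·9 + 2
9 = 4·2 + 1
2 = 2·1 + 0  (stop)
So 20/269 = [0; 13, 2, 4, 2].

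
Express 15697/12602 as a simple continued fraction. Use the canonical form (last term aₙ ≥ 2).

[1; 4, 13, 1, 16, 13]

15697 = 1·12602 + 3095
12602 = 4·3095 + 222
3095 = 13·222 + 209
222 = 1·209 + 13
209 = 16·13 + 1
13 = 13·1 + 0  (stop)
So 15697/12602 = [1; 4, 13, 1, 16, 13].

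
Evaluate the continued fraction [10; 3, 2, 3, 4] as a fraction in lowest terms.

Using pₖ = aₖpₖ₋₁ + pₖ₋₂ and qₖ = aₖqₖ₋₁ + qₖ₋₂:
  k=0: a=10, p=10, q=1
  k=1: a=3, p=31, q=3
  k=2: a=2, p=72, q=7
  k=3: a=3, p=247, q=24
  k=4: a=4, p=1060, q=103

1060/103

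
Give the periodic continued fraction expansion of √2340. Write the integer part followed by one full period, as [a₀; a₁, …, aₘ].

[48; 2, 1, 2, 10, 2, 1, 2, 96]

a₀ = ⌊√2340⌋ = 48.
With m₀=0, d₀=1 and mₖ₊₁ = dₖaₖ − mₖ, dₖ₊₁ = (n − mₖ₊₁²)/dₖ, aₖ₊₁ = ⌊(a₀+mₖ₊₁)/dₖ₊₁⌋:
  k=1: m=48, d=36, a=2
  k=2: m=24, d=49, a=1
  k=3: m=25, d=35, a=2
  k=4: m=45, d=9, a=10
  k=5: m=45, d=35, a=2
  k=6: m=25, d=49, a=1
  k=7: m=24, d=36, a=2
  k=8: m=48, d=1, a=96
d=1 and a=2a₀=96 at k=8, so the next step gives (m, d) = (48, 36) again — its k=1 value — and the period has length 8.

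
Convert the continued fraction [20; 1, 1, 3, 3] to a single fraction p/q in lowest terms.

Fold from the inside: start with 3/1.
  3 + 1/3 = 10/3
  1 + 3/10 = 13/10
  1 + 10/13 = 23/13
  20 + 13/23 = 473/23

473/23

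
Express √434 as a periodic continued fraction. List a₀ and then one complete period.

a₀ = ⌊√434⌋ = 20.
With m₀=0, d₀=1 and mₖ₊₁ = dₖaₖ − mₖ, dₖ₊₁ = (n − mₖ₊₁²)/dₖ, aₖ₊₁ = ⌊(a₀+mₖ₊₁)/dₖ₊₁⌋:
  k=1: m=20, d=34, a=1
  k=2: m=14, d=7, a=4
  k=3: m=14, d=34, a=1
  k=4: m=20, d=1, a=40
d=1 and a=2a₀=40 at k=4, so the next step gives (m, d) = (20, 34) again — its k=1 value — and the period has length 4.

[20; 1, 4, 1, 40]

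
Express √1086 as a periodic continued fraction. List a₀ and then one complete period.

a₀ = ⌊√1086⌋ = 32.
With m₀=0, d₀=1 and mₖ₊₁ = dₖaₖ − mₖ, dₖ₊₁ = (n − mₖ₊₁²)/dₖ, aₖ₊₁ = ⌊(a₀+mₖ₊₁)/dₖ₊₁⌋:
  k=1: m=32, d=62, a=1
  k=2: m=30, d=3, a=20
  k=3: m=30, d=62, a=1
  k=4: m=32, d=1, a=64
d=1 and a=2a₀=64 at k=4, so the next step gives (m, d) = (32, 62) again — its k=1 value — and the period has length 4.

[32; 1, 20, 1, 64]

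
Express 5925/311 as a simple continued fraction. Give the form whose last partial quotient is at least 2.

5925 = 19×311 + 16
311 = 19×16 + 7
16 = 2×7 + 2
7 = 3×2 + 1
2 = 2×1 + 0  (stop)
So 5925/311 = [19; 19, 2, 3, 2].

[19; 19, 2, 3, 2]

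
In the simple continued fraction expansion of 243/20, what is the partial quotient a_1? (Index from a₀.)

243 = 12·20 + 3   →  a_0 = 12
20 = 6·3 + 2   →  a_1 = 6

6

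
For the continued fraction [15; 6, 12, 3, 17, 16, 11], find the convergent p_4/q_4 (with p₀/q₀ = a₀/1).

Using pₖ = aₖpₖ₋₁ + pₖ₋₂, qₖ = aₖqₖ₋₁ + qₖ₋₂ (with p₋₁=1, p₋₂=0, q₋₁=0, q₋₂=1):
  k=0: a=15, p=15, q=1
  k=1: a=6, p=91, q=6
  k=2: a=12, p=1107, q=73
  k=3: a=3, p=3412, q=225
  k=4: a=17, p=59111, q=3898

59111/3898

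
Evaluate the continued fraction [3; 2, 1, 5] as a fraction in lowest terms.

Fold from the inside: start with 5/1.
  1 + 1/5 = 6/5
  2 + 5/6 = 17/6
  3 + 6/17 = 57/17

57/17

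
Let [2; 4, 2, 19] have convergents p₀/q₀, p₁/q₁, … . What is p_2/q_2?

20/9

Using pₖ = aₖpₖ₋₁ + pₖ₋₂, qₖ = aₖqₖ₋₁ + qₖ₋₂ (with p₋₁=1, p₋₂=0, q₋₁=0, q₋₂=1):
  k=0: a=2, p=2, q=1
  k=1: a=4, p=9, q=4
  k=2: a=2, p=20, q=9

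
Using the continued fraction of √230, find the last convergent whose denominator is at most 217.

2745/181

√230 = [15; 6, 30, …] (period length 2).
Convergents:
  p_0/q_0 = 15/1
  p_1/q_1 = 91/6
  p_2/q_2 = 2745/181
  p_3/q_3 = 16561/1092
q_2 = 181 ≤ 217 < 1092 = q_3, so the answer is 2745/181.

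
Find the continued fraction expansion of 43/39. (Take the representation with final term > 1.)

43 = 1*39 + 4
39 = 9*4 + 3
4 = 1*3 + 1
3 = 3*1 + 0  (stop)
So 43/39 = [1; 9, 1, 3].

[1; 9, 1, 3]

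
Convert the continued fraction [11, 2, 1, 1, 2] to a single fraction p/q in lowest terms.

Using pₖ = aₖpₖ₋₁ + pₖ₋₂ and qₖ = aₖqₖ₋₁ + qₖ₋₂:
  k=0: a=11, p=11, q=1
  k=1: a=2, p=23, q=2
  k=2: a=1, p=34, q=3
  k=3: a=1, p=57, q=5
  k=4: a=2, p=148, q=13

148/13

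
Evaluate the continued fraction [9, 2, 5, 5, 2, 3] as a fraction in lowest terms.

Fold from the inside: start with 3/1.
  2 + 1/3 = 7/3
  5 + 3/7 = 38/7
  5 + 7/38 = 197/38
  2 + 38/197 = 432/197
  9 + 197/432 = 4085/432

4085/432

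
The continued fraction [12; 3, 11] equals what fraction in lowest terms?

Fold from the inside: start with 11/1.
  3 + 1/11 = 34/11
  12 + 11/34 = 419/34

419/34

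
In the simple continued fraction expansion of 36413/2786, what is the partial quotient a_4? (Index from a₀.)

36413 = 13·2786 + 195   →  a_0 = 13
2786 = 14·195 + 56   →  a_1 = 14
195 = 3·56 + 27   →  a_2 = 3
56 = 2·27 + 2   →  a_3 = 2
27 = 13·2 + 1   →  a_4 = 13

13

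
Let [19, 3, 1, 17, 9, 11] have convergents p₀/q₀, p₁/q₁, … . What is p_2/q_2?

Using pₖ = aₖpₖ₋₁ + pₖ₋₂, qₖ = aₖqₖ₋₁ + qₖ₋₂ (with p₋₁=1, p₋₂=0, q₋₁=0, q₋₂=1):
  k=0: a=19, p=19, q=1
  k=1: a=3, p=58, q=3
  k=2: a=1, p=77, q=4

77/4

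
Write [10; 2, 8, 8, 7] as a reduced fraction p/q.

10293/983

Fold from the inside: start with 7/1.
  8 + 1/7 = 57/7
  8 + 7/57 = 463/57
  2 + 57/463 = 983/463
  10 + 463/983 = 10293/983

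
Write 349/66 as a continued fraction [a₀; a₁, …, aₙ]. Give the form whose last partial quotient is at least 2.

349 = 5*66 + 19
66 = 3*19 + 9
19 = 2*9 + 1
9 = 9*1 + 0  (stop)
So 349/66 = [5; 3, 2, 9].

[5; 3, 2, 9]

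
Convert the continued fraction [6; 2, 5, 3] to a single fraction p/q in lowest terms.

226/35

Using pₖ = aₖpₖ₋₁ + pₖ₋₂ and qₖ = aₖqₖ₋₁ + qₖ₋₂:
  k=0: a=6, p=6, q=1
  k=1: a=2, p=13, q=2
  k=2: a=5, p=71, q=11
  k=3: a=3, p=226, q=35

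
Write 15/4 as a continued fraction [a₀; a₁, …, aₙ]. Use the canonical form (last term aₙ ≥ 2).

[3; 1, 3]

15 = 3×4 + 3
4 = 1×3 + 1
3 = 3×1 + 0  (stop)
So 15/4 = [3; 1, 3].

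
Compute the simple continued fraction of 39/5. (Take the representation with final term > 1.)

[7; 1, 4]

39 = 7×5 + 4
5 = 1×4 + 1
4 = 4×1 + 0  (stop)
So 39/5 = [7; 1, 4].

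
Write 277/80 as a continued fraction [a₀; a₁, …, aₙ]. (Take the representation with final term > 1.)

277 = 3*80 + 37
80 = 2*37 + 6
37 = 6*6 + 1
6 = 6*1 + 0  (stop)
So 277/80 = [3; 2, 6, 6].

[3; 2, 6, 6]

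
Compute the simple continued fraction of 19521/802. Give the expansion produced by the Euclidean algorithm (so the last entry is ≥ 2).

[24; 2, 1, 15, 17]

19521 = 24·802 + 273
802 = 2·273 + 256
273 = 1·256 + 17
256 = 15·17 + 1
17 = 17·1 + 0  (stop)
So 19521/802 = [24; 2, 1, 15, 17].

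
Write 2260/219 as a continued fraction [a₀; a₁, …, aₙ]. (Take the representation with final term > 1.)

[10; 3, 7, 1, 3, 2]

2260 = 10·219 + 70
219 = 3·70 + 9
70 = 7·9 + 7
9 = 1·7 + 2
7 = 3·2 + 1
2 = 2·1 + 0  (stop)
So 2260/219 = [10; 3, 7, 1, 3, 2].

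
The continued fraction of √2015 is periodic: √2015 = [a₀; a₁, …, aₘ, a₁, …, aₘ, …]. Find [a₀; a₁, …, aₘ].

[44; 1, 7, 1, 88]

a₀ = ⌊√2015⌋ = 44.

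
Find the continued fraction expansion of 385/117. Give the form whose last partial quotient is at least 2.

385 = 3·117 + 34
117 = 3·34 + 15
34 = 2·15 + 4
15 = 3·4 + 3
4 = 1·3 + 1
3 = 3·1 + 0  (stop)
So 385/117 = [3; 3, 2, 3, 1, 3].

[3; 3, 2, 3, 1, 3]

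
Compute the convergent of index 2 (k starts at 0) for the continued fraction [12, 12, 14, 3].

2042/169

Using pₖ = aₖpₖ₋₁ + pₖ₋₂, qₖ = aₖqₖ₋₁ + qₖ₋₂ (with p₋₁=1, p₋₂=0, q₋₁=0, q₋₂=1):
  k=0: a=12, p=12, q=1
  k=1: a=12, p=145, q=12
  k=2: a=14, p=2042, q=169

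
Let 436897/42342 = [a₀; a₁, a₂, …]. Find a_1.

3

436897 = 10·42342 + 13477   →  a_0 = 10
42342 = 3·13477 + 1911   →  a_1 = 3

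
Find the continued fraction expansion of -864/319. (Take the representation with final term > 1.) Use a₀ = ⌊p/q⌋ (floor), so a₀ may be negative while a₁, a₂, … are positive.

-864 = -3*319 + 93
319 = 3*93 + 40
93 = 2*40 + 13
40 = 3*13 + 1
13 = 13*1 + 0  (stop)
So -864/319 = [-3; 3, 2, 3, 13].

[-3; 3, 2, 3, 13]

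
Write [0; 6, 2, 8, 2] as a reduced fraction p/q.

36/233

Fold from the inside: start with 2/1.
  8 + 1/2 = 17/2
  2 + 2/17 = 36/17
  6 + 17/36 = 233/36
  0 + 36/233 = 36/233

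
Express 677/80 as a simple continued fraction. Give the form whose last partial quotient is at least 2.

[8; 2, 6, 6]

677 = 8*80 + 37
80 = 2*37 + 6
37 = 6*6 + 1
6 = 6*1 + 0  (stop)
So 677/80 = [8; 2, 6, 6].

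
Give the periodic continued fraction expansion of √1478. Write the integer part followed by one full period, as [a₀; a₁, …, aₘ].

[38; 2, 4, 38, 4, 2, 76]

a₀ = ⌊√1478⌋ = 38.
With m₀=0, d₀=1 and mₖ₊₁ = dₖaₖ − mₖ, dₖ₊₁ = (n − mₖ₊₁²)/dₖ, aₖ₊₁ = ⌊(a₀+mₖ₊₁)/dₖ₊₁⌋:
  k=1: m=38, d=34, a=2
  k=2: m=30, d=17, a=4
  k=3: m=38, d=2, a=38
  k=4: m=38, d=17, a=4
  k=5: m=30, d=34, a=2
  k=6: m=38, d=1, a=76
d=1 and a=2a₀=76 at k=6, so the next step gives (m, d) = (38, 34) again — its k=1 value — and the period has length 6.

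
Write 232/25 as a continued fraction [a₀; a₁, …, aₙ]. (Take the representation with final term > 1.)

[9; 3, 1, 1, 3]

232 = 9*25 + 7
25 = 3*7 + 4
7 = 1*4 + 3
4 = 1*3 + 1
3 = 3*1 + 0  (stop)
So 232/25 = [9; 3, 1, 1, 3].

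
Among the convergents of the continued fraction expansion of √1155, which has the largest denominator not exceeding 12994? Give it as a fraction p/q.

√1155 = [33; 1, 66, …] (period length 2).
Convergents:
  p_0/q_0 = 33/1
  p_1/q_1 = 34/1
  p_2/q_2 = 2277/67
  p_3/q_3 = 2311/68
  p_4/q_4 = 154803/4555
  p_5/q_5 = 157114/4623
  p_6/q_6 = 10524327/309673
q_5 = 4623 ≤ 12994 < 309673 = q_6, so the answer is 157114/4623.

157114/4623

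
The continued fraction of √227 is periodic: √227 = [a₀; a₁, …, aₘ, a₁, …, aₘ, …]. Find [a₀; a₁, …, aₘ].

a₀ = ⌊√227⌋ = 15.

[15; 15, 30]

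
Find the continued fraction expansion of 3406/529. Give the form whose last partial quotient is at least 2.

[6; 2, 3, 1, 1, 3, 9]

3406 = 6·529 + 232
529 = 2·232 + 65
232 = 3·65 + 37
65 = 1·37 + 28
37 = 1·28 + 9
28 = 3·9 + 1
9 = 9·1 + 0  (stop)
So 3406/529 = [6; 2, 3, 1, 1, 3, 9].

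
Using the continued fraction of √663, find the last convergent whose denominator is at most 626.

√663 = [25; 1, 2, 1, 50, …] (period length 4).
Convergents:
  p_0/q_0 = 25/1
  p_1/q_1 = 26/1
  p_2/q_2 = 77/3
  p_3/q_3 = 103/4
  p_4/q_4 = 5227/203
  p_5/q_5 = 5330/207
  p_6/q_6 = 15887/617
  p_7/q_7 = 21217/824
q_6 = 617 ≤ 626 < 824 = q_7, so the answer is 15887/617.

15887/617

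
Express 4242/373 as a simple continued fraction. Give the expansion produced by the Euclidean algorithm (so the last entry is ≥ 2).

[11; 2, 1, 2, 6, 3, 2]

4242 = 11×373 + 139
373 = 2×139 + 95
139 = 1×95 + 44
95 = 2×44 + 7
44 = 6×7 + 2
7 = 3×2 + 1
2 = 2×1 + 0  (stop)
So 4242/373 = [11; 2, 1, 2, 6, 3, 2].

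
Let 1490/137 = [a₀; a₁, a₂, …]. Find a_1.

1490 = 10·137 + 120   →  a_0 = 10
137 = 1·120 + 17   →  a_1 = 1

1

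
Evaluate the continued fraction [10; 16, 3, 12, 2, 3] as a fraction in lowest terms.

Using pₖ = aₖpₖ₋₁ + pₖ₋₂ and qₖ = aₖqₖ₋₁ + qₖ₋₂:
  k=0: a=10, p=10, q=1
  k=1: a=16, p=161, q=16
  k=2: a=3, p=493, q=49
  k=3: a=12, p=6077, q=604
  k=4: a=2, p=12647, q=1257
  k=5: a=3, p=44018, q=4375

44018/4375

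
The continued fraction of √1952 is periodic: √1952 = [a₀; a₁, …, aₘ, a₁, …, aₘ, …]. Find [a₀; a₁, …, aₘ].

[44; 5, 1, 1, 21, 1, 1, 5, 88]

a₀ = ⌊√1952⌋ = 44.
With m₀=0, d₀=1 and mₖ₊₁ = dₖaₖ − mₖ, dₖ₊₁ = (n − mₖ₊₁²)/dₖ, aₖ₊₁ = ⌊(a₀+mₖ₊₁)/dₖ₊₁⌋:
  k=1: m=44, d=16, a=5
  k=2: m=36, d=41, a=1
  k=3: m=5, d=47, a=1
  k=4: m=42, d=4, a=21
  k=5: m=42, d=47, a=1
  k=6: m=5, d=41, a=1
  k=7: m=36, d=16, a=5
  k=8: m=44, d=1, a=88
d=1 and a=2a₀=88 at k=8, so the next step gives (m, d) = (44, 16) again — its k=1 value — and the period has length 8.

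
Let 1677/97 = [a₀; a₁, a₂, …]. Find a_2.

2

1677 = 17·97 + 28   →  a_0 = 17
97 = 3·28 + 13   →  a_1 = 3
28 = 2·13 + 2   →  a_2 = 2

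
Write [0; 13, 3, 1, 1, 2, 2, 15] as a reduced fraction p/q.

Using pₖ = aₖpₖ₋₁ + pₖ₋₂ and qₖ = aₖqₖ₋₁ + qₖ₋₂:
  k=0: a=0, p=0, q=1
  k=1: a=13, p=1, q=13
  k=2: a=3, p=3, q=40
  k=3: a=1, p=4, q=53
  k=4: a=1, p=7, q=93
  k=5: a=2, p=18, q=239
  k=6: a=2, p=43, q=571
  k=7: a=15, p=663, q=8804

663/8804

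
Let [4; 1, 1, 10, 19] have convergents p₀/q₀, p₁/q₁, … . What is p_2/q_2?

9/2

Using pₖ = aₖpₖ₋₁ + pₖ₋₂, qₖ = aₖqₖ₋₁ + qₖ₋₂ (with p₋₁=1, p₋₂=0, q₋₁=0, q₋₂=1):
  k=0: a=4, p=4, q=1
  k=1: a=1, p=5, q=1
  k=2: a=1, p=9, q=2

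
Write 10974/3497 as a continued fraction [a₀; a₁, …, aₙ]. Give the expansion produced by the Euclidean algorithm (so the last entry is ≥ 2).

10974 = 3×3497 + 483
3497 = 7×483 + 116
483 = 4×116 + 19
116 = 6×19 + 2
19 = 9×2 + 1
2 = 2×1 + 0  (stop)
So 10974/3497 = [3; 7, 4, 6, 9, 2].

[3; 7, 4, 6, 9, 2]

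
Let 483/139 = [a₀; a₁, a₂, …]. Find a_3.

483 = 3·139 + 66   →  a_0 = 3
139 = 2·66 + 7   →  a_1 = 2
66 = 9·7 + 3   →  a_2 = 9
7 = 2·3 + 1   →  a_3 = 2

2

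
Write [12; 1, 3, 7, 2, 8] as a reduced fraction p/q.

6698/525

Using pₖ = aₖpₖ₋₁ + pₖ₋₂ and qₖ = aₖqₖ₋₁ + qₖ₋₂:
  k=0: a=12, p=12, q=1
  k=1: a=1, p=13, q=1
  k=2: a=3, p=51, q=4
  k=3: a=7, p=370, q=29
  k=4: a=2, p=791, q=62
  k=5: a=8, p=6698, q=525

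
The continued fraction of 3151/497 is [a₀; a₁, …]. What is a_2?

3151 = 6·497 + 169   →  a_0 = 6
497 = 2·169 + 159   →  a_1 = 2
169 = 1·159 + 10   →  a_2 = 1

1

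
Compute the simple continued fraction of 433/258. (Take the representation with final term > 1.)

[1; 1, 2, 9, 4, 2]

433 = 1*258 + 175
258 = 1*175 + 83
175 = 2*83 + 9
83 = 9*9 + 2
9 = 4*2 + 1
2 = 2*1 + 0  (stop)
So 433/258 = [1; 1, 2, 9, 4, 2].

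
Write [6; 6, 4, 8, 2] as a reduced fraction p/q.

2692/437

Using pₖ = aₖpₖ₋₁ + pₖ₋₂ and qₖ = aₖqₖ₋₁ + qₖ₋₂:
  k=0: a=6, p=6, q=1
  k=1: a=6, p=37, q=6
  k=2: a=4, p=154, q=25
  k=3: a=8, p=1269, q=206
  k=4: a=2, p=2692, q=437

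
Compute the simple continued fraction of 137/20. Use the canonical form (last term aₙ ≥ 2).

[6; 1, 5, 1, 2]

137 = 6*20 + 17
20 = 1*17 + 3
17 = 5*3 + 2
3 = 1*2 + 1
2 = 2*1 + 0  (stop)
So 137/20 = [6; 1, 5, 1, 2].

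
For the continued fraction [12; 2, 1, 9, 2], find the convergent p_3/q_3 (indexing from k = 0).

358/29

Using pₖ = aₖpₖ₋₁ + pₖ₋₂, qₖ = aₖqₖ₋₁ + qₖ₋₂ (with p₋₁=1, p₋₂=0, q₋₁=0, q₋₂=1):
  k=0: a=12, p=12, q=1
  k=1: a=2, p=25, q=2
  k=2: a=1, p=37, q=3
  k=3: a=9, p=358, q=29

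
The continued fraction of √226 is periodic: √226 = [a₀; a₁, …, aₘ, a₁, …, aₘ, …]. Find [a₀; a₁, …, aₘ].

[15; 30]

a₀ = ⌊√226⌋ = 15.
With m₀=0, d₀=1 and mₖ₊₁ = dₖaₖ − mₖ, dₖ₊₁ = (n − mₖ₊₁²)/dₖ, aₖ₊₁ = ⌊(a₀+mₖ₊₁)/dₖ₊₁⌋:
  k=1: m=15, d=1, a=30
d=1 and a=2a₀=30 at k=1, so the next step gives (m, d) = (15, 1) again — its k=1 value — and the period has length 1.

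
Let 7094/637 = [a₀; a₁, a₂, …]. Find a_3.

7094 = 11·637 + 87   →  a_0 = 11
637 = 7·87 + 28   →  a_1 = 7
87 = 3·28 + 3   →  a_2 = 3
28 = 9·3 + 1   →  a_3 = 9

9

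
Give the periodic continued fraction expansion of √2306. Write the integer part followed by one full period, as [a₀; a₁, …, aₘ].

a₀ = ⌊√2306⌋ = 48.
With m₀=0, d₀=1 and mₖ₊₁ = dₖaₖ − mₖ, dₖ₊₁ = (n − mₖ₊₁²)/dₖ, aₖ₊₁ = ⌊(a₀+mₖ₊₁)/dₖ₊₁⌋:
  k=1: m=48, d=2, a=48
  k=2: m=48, d=1, a=96
d=1 and a=2a₀=96 at k=2, so the next step gives (m, d) = (48, 2) again — its k=1 value — and the period has length 2.

[48; 48, 96]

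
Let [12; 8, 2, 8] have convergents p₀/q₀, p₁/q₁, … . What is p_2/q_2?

Using pₖ = aₖpₖ₋₁ + pₖ₋₂, qₖ = aₖqₖ₋₁ + qₖ₋₂ (with p₋₁=1, p₋₂=0, q₋₁=0, q₋₂=1):
  k=0: a=12, p=12, q=1
  k=1: a=8, p=97, q=8
  k=2: a=2, p=206, q=17

206/17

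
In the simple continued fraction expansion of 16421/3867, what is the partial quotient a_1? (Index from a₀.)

4

16421 = 4·3867 + 953   →  a_0 = 4
3867 = 4·953 + 55   →  a_1 = 4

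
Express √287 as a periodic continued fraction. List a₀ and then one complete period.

[16; 1, 15, 1, 32]

a₀ = ⌊√287⌋ = 16.
With m₀=0, d₀=1 and mₖ₊₁ = dₖaₖ − mₖ, dₖ₊₁ = (n − mₖ₊₁²)/dₖ, aₖ₊₁ = ⌊(a₀+mₖ₊₁)/dₖ₊₁⌋:
  k=1: m=16, d=31, a=1
  k=2: m=15, d=2, a=15
  k=3: m=15, d=31, a=1
  k=4: m=16, d=1, a=32
d=1 and a=2a₀=32 at k=4, so the next step gives (m, d) = (16, 31) again — its k=1 value — and the period has length 4.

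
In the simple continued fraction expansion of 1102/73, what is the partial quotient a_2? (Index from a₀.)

2

1102 = 15·73 + 7   →  a_0 = 15
73 = 10·7 + 3   →  a_1 = 10
7 = 2·3 + 1   →  a_2 = 2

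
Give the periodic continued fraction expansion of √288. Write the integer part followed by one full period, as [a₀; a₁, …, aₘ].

a₀ = ⌊√288⌋ = 16.

[16; 1, 32]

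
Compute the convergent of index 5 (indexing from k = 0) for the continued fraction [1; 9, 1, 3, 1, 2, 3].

Using pₖ = aₖpₖ₋₁ + pₖ₋₂, qₖ = aₖqₖ₋₁ + qₖ₋₂ (with p₋₁=1, p₋₂=0, q₋₁=0, q₋₂=1):
  k=0: a=1, p=1, q=1
  k=1: a=9, p=10, q=9
  k=2: a=1, p=11, q=10
  k=3: a=3, p=43, q=39
  k=4: a=1, p=54, q=49
  k=5: a=2, p=151, q=137

151/137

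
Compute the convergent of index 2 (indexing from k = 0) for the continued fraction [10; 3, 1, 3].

41/4

Using pₖ = aₖpₖ₋₁ + pₖ₋₂, qₖ = aₖqₖ₋₁ + qₖ₋₂ (with p₋₁=1, p₋₂=0, q₋₁=0, q₋₂=1):
  k=0: a=10, p=10, q=1
  k=1: a=3, p=31, q=3
  k=2: a=1, p=41, q=4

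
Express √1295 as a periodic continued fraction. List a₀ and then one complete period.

[35; 1, 70]

a₀ = ⌊√1295⌋ = 35.
With m₀=0, d₀=1 and mₖ₊₁ = dₖaₖ − mₖ, dₖ₊₁ = (n − mₖ₊₁²)/dₖ, aₖ₊₁ = ⌊(a₀+mₖ₊₁)/dₖ₊₁⌋:
  k=1: m=35, d=70, a=1
  k=2: m=35, d=1, a=70
d=1 and a=2a₀=70 at k=2, so the next step gives (m, d) = (35, 70) again — its k=1 value — and the period has length 2.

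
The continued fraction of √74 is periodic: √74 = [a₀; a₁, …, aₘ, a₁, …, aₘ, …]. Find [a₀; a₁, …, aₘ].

a₀ = ⌊√74⌋ = 8.
With m₀=0, d₀=1 and mₖ₊₁ = dₖaₖ − mₖ, dₖ₊₁ = (n − mₖ₊₁²)/dₖ, aₖ₊₁ = ⌊(a₀+mₖ₊₁)/dₖ₊₁⌋:
  k=1: m=8, d=10, a=1
  k=2: m=2, d=7, a=1
  k=3: m=5, d=7, a=1
  k=4: m=2, d=10, a=1
  k=5: m=8, d=1, a=16
d=1 and a=2a₀=16 at k=5, so the next step gives (m, d) = (8, 10) again — its k=1 value — and the period has length 5.

[8; 1, 1, 1, 1, 16]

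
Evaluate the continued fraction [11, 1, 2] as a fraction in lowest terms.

Using pₖ = aₖpₖ₋₁ + pₖ₋₂ and qₖ = aₖqₖ₋₁ + qₖ₋₂:
  k=0: a=11, p=11, q=1
  k=1: a=1, p=12, q=1
  k=2: a=2, p=35, q=3

35/3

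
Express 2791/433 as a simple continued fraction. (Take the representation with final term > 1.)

[6; 2, 4, 9, 2, 2]

2791 = 6×433 + 193
433 = 2×193 + 47
193 = 4×47 + 5
47 = 9×5 + 2
5 = 2×2 + 1
2 = 2×1 + 0  (stop)
So 2791/433 = [6; 2, 4, 9, 2, 2].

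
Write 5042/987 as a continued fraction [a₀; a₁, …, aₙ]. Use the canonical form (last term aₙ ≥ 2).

5042 = 5*987 + 107
987 = 9*107 + 24
107 = 4*24 + 11
24 = 2*11 + 2
11 = 5*2 + 1
2 = 2*1 + 0  (stop)
So 5042/987 = [5; 9, 4, 2, 5, 2].

[5; 9, 4, 2, 5, 2]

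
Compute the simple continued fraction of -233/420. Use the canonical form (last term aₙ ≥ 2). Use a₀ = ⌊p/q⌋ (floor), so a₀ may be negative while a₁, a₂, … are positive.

-233 = -1*420 + 187
420 = 2*187 + 46
187 = 4*46 + 3
46 = 15*3 + 1
3 = 3*1 + 0  (stop)
So -233/420 = [-1; 2, 4, 15, 3].

[-1; 2, 4, 15, 3]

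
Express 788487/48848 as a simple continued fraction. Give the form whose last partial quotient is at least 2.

[16; 7, 16, 1, 2, 19, 2, 3]

788487 = 16×48848 + 6919
48848 = 7×6919 + 415
6919 = 16×415 + 279
415 = 1×279 + 136
279 = 2×136 + 7
136 = 19×7 + 3
7 = 2×3 + 1
3 = 3×1 + 0  (stop)
So 788487/48848 = [16; 7, 16, 1, 2, 19, 2, 3].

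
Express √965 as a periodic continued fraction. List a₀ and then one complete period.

[31; 15, 1, 1, 15, 62]

a₀ = ⌊√965⌋ = 31.
With m₀=0, d₀=1 and mₖ₊₁ = dₖaₖ − mₖ, dₖ₊₁ = (n − mₖ₊₁²)/dₖ, aₖ₊₁ = ⌊(a₀+mₖ₊₁)/dₖ₊₁⌋:
  k=1: m=31, d=4, a=15
  k=2: m=29, d=31, a=1
  k=3: m=2, d=31, a=1
  k=4: m=29, d=4, a=15
  k=5: m=31, d=1, a=62
d=1 and a=2a₀=62 at k=5, so the next step gives (m, d) = (31, 4) again — its k=1 value — and the period has length 5.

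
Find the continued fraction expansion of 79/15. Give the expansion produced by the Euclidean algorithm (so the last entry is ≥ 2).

[5; 3, 1, 3]

79 = 5*15 + 4
15 = 3*4 + 3
4 = 1*3 + 1
3 = 3*1 + 0  (stop)
So 79/15 = [5; 3, 1, 3].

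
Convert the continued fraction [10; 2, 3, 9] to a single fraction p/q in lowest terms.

Fold from the inside: start with 9/1.
  3 + 1/9 = 28/9
  2 + 9/28 = 65/28
  10 + 28/65 = 678/65

678/65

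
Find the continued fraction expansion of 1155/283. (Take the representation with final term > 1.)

[4; 12, 3, 3, 2]

1155 = 4·283 + 23
283 = 12·23 + 7
23 = 3·7 + 2
7 = 3·2 + 1
2 = 2·1 + 0  (stop)
So 1155/283 = [4; 12, 3, 3, 2].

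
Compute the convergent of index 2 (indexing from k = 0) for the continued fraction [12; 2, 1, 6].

Using pₖ = aₖpₖ₋₁ + pₖ₋₂, qₖ = aₖqₖ₋₁ + qₖ₋₂ (with p₋₁=1, p₋₂=0, q₋₁=0, q₋₂=1):
  k=0: a=12, p=12, q=1
  k=1: a=2, p=25, q=2
  k=2: a=1, p=37, q=3

37/3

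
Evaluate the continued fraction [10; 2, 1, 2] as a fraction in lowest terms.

Using pₖ = aₖpₖ₋₁ + pₖ₋₂ and qₖ = aₖqₖ₋₁ + qₖ₋₂:
  k=0: a=10, p=10, q=1
  k=1: a=2, p=21, q=2
  k=2: a=1, p=31, q=3
  k=3: a=2, p=83, q=8

83/8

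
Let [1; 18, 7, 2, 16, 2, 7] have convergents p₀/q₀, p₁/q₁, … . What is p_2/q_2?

Using pₖ = aₖpₖ₋₁ + pₖ₋₂, qₖ = aₖqₖ₋₁ + qₖ₋₂ (with p₋₁=1, p₋₂=0, q₋₁=0, q₋₂=1):
  k=0: a=1, p=1, q=1
  k=1: a=18, p=19, q=18
  k=2: a=7, p=134, q=127

134/127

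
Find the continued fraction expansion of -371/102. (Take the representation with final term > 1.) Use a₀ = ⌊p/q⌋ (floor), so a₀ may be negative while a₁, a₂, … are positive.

[-4; 2, 1, 3, 9]

-371 = -4*102 + 37
102 = 2*37 + 28
37 = 1*28 + 9
28 = 3*9 + 1
9 = 9*1 + 0  (stop)
So -371/102 = [-4; 2, 1, 3, 9].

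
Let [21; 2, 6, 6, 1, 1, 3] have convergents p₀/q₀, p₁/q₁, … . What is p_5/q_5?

Using pₖ = aₖpₖ₋₁ + pₖ₋₂, qₖ = aₖqₖ₋₁ + qₖ₋₂ (with p₋₁=1, p₋₂=0, q₋₁=0, q₋₂=1):
  k=0: a=21, p=21, q=1
  k=1: a=2, p=43, q=2
  k=2: a=6, p=279, q=13
  k=3: a=6, p=1717, q=80
  k=4: a=1, p=1996, q=93
  k=5: a=1, p=3713, q=173

3713/173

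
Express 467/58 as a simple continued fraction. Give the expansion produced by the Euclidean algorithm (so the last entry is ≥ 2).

[8; 19, 3]

467 = 8*58 + 3
58 = 19*3 + 1
3 = 3*1 + 0  (stop)
So 467/58 = [8; 19, 3].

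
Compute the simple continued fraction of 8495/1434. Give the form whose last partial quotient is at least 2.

[5; 1, 12, 6, 2, 2, 3]

8495 = 5·1434 + 1325
1434 = 1·1325 + 109
1325 = 12·109 + 17
109 = 6·17 + 7
17 = 2·7 + 3
7 = 2·3 + 1
3 = 3·1 + 0  (stop)
So 8495/1434 = [5; 1, 12, 6, 2, 2, 3].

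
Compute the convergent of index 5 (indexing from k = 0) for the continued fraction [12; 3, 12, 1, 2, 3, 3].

Using pₖ = aₖpₖ₋₁ + pₖ₋₂, qₖ = aₖqₖ₋₁ + qₖ₋₂ (with p₋₁=1, p₋₂=0, q₋₁=0, q₋₂=1):
  k=0: a=12, p=12, q=1
  k=1: a=3, p=37, q=3
  k=2: a=12, p=456, q=37
  k=3: a=1, p=493, q=40
  k=4: a=2, p=1442, q=117
  k=5: a=3, p=4819, q=391

4819/391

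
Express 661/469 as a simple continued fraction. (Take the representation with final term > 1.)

661 = 1×469 + 192
469 = 2×192 + 85
192 = 2×85 + 22
85 = 3×22 + 19
22 = 1×19 + 3
19 = 6×3 + 1
3 = 3×1 + 0  (stop)
So 661/469 = [1; 2, 2, 3, 1, 6, 3].

[1; 2, 2, 3, 1, 6, 3]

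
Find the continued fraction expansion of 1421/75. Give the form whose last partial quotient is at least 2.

[18; 1, 17, 1, 3]

1421 = 18*75 + 71
75 = 1*71 + 4
71 = 17*4 + 3
4 = 1*3 + 1
3 = 3*1 + 0  (stop)
So 1421/75 = [18; 1, 17, 1, 3].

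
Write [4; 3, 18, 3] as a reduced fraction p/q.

Fold from the inside: start with 3/1.
  18 + 1/3 = 55/3
  3 + 3/55 = 168/55
  4 + 55/168 = 727/168

727/168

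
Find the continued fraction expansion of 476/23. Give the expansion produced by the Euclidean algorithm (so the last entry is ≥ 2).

[20; 1, 2, 3, 2]

476 = 20×23 + 16
23 = 1×16 + 7
16 = 2×7 + 2
7 = 3×2 + 1
2 = 2×1 + 0  (stop)
So 476/23 = [20; 1, 2, 3, 2].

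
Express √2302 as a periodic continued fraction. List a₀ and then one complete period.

a₀ = ⌊√2302⌋ = 47.

[47; 1, 46, 1, 94]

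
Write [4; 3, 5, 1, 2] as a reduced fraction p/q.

233/54

Fold from the inside: start with 2/1.
  1 + 1/2 = 3/2
  5 + 2/3 = 17/3
  3 + 3/17 = 54/17
  4 + 17/54 = 233/54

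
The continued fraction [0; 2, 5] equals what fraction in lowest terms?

5/11

Using pₖ = aₖpₖ₋₁ + pₖ₋₂ and qₖ = aₖqₖ₋₁ + qₖ₋₂:
  k=0: a=0, p=0, q=1
  k=1: a=2, p=1, q=2
  k=2: a=5, p=5, q=11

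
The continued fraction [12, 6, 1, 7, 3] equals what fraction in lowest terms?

2089/172

Using pₖ = aₖpₖ₋₁ + pₖ₋₂ and qₖ = aₖqₖ₋₁ + qₖ₋₂:
  k=0: a=12, p=12, q=1
  k=1: a=6, p=73, q=6
  k=2: a=1, p=85, q=7
  k=3: a=7, p=668, q=55
  k=4: a=3, p=2089, q=172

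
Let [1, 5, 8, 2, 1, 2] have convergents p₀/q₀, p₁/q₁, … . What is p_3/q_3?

104/87

Using pₖ = aₖpₖ₋₁ + pₖ₋₂, qₖ = aₖqₖ₋₁ + qₖ₋₂ (with p₋₁=1, p₋₂=0, q₋₁=0, q₋₂=1):
  k=0: a=1, p=1, q=1
  k=1: a=5, p=6, q=5
  k=2: a=8, p=49, q=41
  k=3: a=2, p=104, q=87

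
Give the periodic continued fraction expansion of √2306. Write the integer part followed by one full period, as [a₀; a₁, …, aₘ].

[48; 48, 96]

a₀ = ⌊√2306⌋ = 48.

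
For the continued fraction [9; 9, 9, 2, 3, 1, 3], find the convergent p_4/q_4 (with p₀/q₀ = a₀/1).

Using pₖ = aₖpₖ₋₁ + pₖ₋₂, qₖ = aₖqₖ₋₁ + qₖ₋₂ (with p₋₁=1, p₋₂=0, q₋₁=0, q₋₂=1):
  k=0: a=9, p=9, q=1
  k=1: a=9, p=82, q=9
  k=2: a=9, p=747, q=82
  k=3: a=2, p=1576, q=173
  k=4: a=3, p=5475, q=601

5475/601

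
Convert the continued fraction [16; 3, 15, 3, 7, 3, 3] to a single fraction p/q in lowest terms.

Using pₖ = aₖpₖ₋₁ + pₖ₋₂ and qₖ = aₖqₖ₋₁ + qₖ₋₂:
  k=0: a=16, p=16, q=1
  k=1: a=3, p=49, q=3
  k=2: a=15, p=751, q=46
  k=3: a=3, p=2302, q=141
  k=4: a=7, p=16865, q=1033
  k=5: a=3, p=52897, q=3240
  k=6: a=3, p=175556, q=10753

175556/10753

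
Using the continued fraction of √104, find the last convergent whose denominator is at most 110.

√104 = [10; 5, 20, …] (period length 2).
Convergents:
  p_0/q_0 = 10/1
  p_1/q_1 = 51/5
  p_2/q_2 = 1030/101
  p_3/q_3 = 5201/510
q_2 = 101 ≤ 110 < 510 = q_3, so the answer is 1030/101.

1030/101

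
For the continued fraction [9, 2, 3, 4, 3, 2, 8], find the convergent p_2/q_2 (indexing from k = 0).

Using pₖ = aₖpₖ₋₁ + pₖ₋₂, qₖ = aₖqₖ₋₁ + qₖ₋₂ (with p₋₁=1, p₋₂=0, q₋₁=0, q₋₂=1):
  k=0: a=9, p=9, q=1
  k=1: a=2, p=19, q=2
  k=2: a=3, p=66, q=7

66/7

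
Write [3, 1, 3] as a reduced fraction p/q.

15/4

Fold from the inside: start with 3/1.
  1 + 1/3 = 4/3
  3 + 3/4 = 15/4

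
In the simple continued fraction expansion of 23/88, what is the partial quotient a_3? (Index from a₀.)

23 = 0·88 + 23   →  a_0 = 0
88 = 3·23 + 19   →  a_1 = 3
23 = 1·19 + 4   →  a_2 = 1
19 = 4·4 + 3   →  a_3 = 4

4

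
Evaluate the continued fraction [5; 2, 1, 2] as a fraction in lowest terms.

Fold from the inside: start with 2/1.
  1 + 1/2 = 3/2
  2 + 2/3 = 8/3
  5 + 3/8 = 43/8

43/8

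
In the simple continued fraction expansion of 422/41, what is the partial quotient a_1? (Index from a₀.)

422 = 10·41 + 12   →  a_0 = 10
41 = 3·12 + 5   →  a_1 = 3

3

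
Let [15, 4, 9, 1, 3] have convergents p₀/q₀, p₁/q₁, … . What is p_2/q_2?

Using pₖ = aₖpₖ₋₁ + pₖ₋₂, qₖ = aₖqₖ₋₁ + qₖ₋₂ (with p₋₁=1, p₋₂=0, q₋₁=0, q₋₂=1):
  k=0: a=15, p=15, q=1
  k=1: a=4, p=61, q=4
  k=2: a=9, p=564, q=37

564/37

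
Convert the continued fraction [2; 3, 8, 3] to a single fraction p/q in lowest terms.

Using pₖ = aₖpₖ₋₁ + pₖ₋₂ and qₖ = aₖqₖ₋₁ + qₖ₋₂:
  k=0: a=2, p=2, q=1
  k=1: a=3, p=7, q=3
  k=2: a=8, p=58, q=25
  k=3: a=3, p=181, q=78

181/78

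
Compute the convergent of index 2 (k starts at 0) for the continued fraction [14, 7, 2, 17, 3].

Using pₖ = aₖpₖ₋₁ + pₖ₋₂, qₖ = aₖqₖ₋₁ + qₖ₋₂ (with p₋₁=1, p₋₂=0, q₋₁=0, q₋₂=1):
  k=0: a=14, p=14, q=1
  k=1: a=7, p=99, q=7
  k=2: a=2, p=212, q=15

212/15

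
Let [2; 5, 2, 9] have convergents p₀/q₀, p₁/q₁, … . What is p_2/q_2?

Using pₖ = aₖpₖ₋₁ + pₖ₋₂, qₖ = aₖqₖ₋₁ + qₖ₋₂ (with p₋₁=1, p₋₂=0, q₋₁=0, q₋₂=1):
  k=0: a=2, p=2, q=1
  k=1: a=5, p=11, q=5
  k=2: a=2, p=24, q=11

24/11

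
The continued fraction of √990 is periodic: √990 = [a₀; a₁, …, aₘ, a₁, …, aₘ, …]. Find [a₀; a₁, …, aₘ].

a₀ = ⌊√990⌋ = 31.

[31; 2, 6, 2, 62]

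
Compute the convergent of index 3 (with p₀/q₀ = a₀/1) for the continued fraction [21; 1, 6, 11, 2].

Using pₖ = aₖpₖ₋₁ + pₖ₋₂, qₖ = aₖqₖ₋₁ + qₖ₋₂ (with p₋₁=1, p₋₂=0, q₋₁=0, q₋₂=1):
  k=0: a=21, p=21, q=1
  k=1: a=1, p=22, q=1
  k=2: a=6, p=153, q=7
  k=3: a=11, p=1705, q=78

1705/78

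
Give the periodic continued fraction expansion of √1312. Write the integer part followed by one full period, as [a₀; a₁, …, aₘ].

[36; 4, 1, 1, 17, 1, 1, 4, 72]

a₀ = ⌊√1312⌋ = 36.
With m₀=0, d₀=1 and mₖ₊₁ = dₖaₖ − mₖ, dₖ₊₁ = (n − mₖ₊₁²)/dₖ, aₖ₊₁ = ⌊(a₀+mₖ₊₁)/dₖ₊₁⌋:
  k=1: m=36, d=16, a=4
  k=2: m=28, d=33, a=1
  k=3: m=5, d=39, a=1
  k=4: m=34, d=4, a=17
  k=5: m=34, d=39, a=1
  k=6: m=5, d=33, a=1
  k=7: m=28, d=16, a=4
  k=8: m=36, d=1, a=72
d=1 and a=2a₀=72 at k=8, so the next step gives (m, d) = (36, 16) again — its k=1 value — and the period has length 8.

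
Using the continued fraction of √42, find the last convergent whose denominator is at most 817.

4206/649

√42 = [6; 2, 12, …] (period length 2).
Convergents:
  p_0/q_0 = 6/1
  p_1/q_1 = 13/2
  p_2/q_2 = 162/25
  p_3/q_3 = 337/52
  p_4/q_4 = 4206/649
  p_5/q_5 = 8749/1350
q_4 = 649 ≤ 817 < 1350 = q_5, so the answer is 4206/649.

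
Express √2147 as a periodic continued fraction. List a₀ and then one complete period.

[46; 2, 1, 45, 1, 2, 92]

a₀ = ⌊√2147⌋ = 46.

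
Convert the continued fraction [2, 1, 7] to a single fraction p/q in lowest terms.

23/8

Using pₖ = aₖpₖ₋₁ + pₖ₋₂ and qₖ = aₖqₖ₋₁ + qₖ₋₂:
  k=0: a=2, p=2, q=1
  k=1: a=1, p=3, q=1
  k=2: a=7, p=23, q=8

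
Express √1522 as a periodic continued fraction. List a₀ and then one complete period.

a₀ = ⌊√1522⌋ = 39.
With m₀=0, d₀=1 and mₖ₊₁ = dₖaₖ − mₖ, dₖ₊₁ = (n − mₖ₊₁²)/dₖ, aₖ₊₁ = ⌊(a₀+mₖ₊₁)/dₖ₊₁⌋:
  k=1: m=39, d=1, a=78
d=1 and a=2a₀=78 at k=1, so the next step gives (m, d) = (39, 1) again — its k=1 value — and the period has length 1.

[39; 78]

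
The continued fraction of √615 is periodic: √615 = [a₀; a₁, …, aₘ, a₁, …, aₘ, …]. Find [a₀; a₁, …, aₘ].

[24; 1, 3, 1, 48]

a₀ = ⌊√615⌋ = 24.
With m₀=0, d₀=1 and mₖ₊₁ = dₖaₖ − mₖ, dₖ₊₁ = (n − mₖ₊₁²)/dₖ, aₖ₊₁ = ⌊(a₀+mₖ₊₁)/dₖ₊₁⌋:
  k=1: m=24, d=39, a=1
  k=2: m=15, d=10, a=3
  k=3: m=15, d=39, a=1
  k=4: m=24, d=1, a=48
d=1 and a=2a₀=48 at k=4, so the next step gives (m, d) = (24, 39) again — its k=1 value — and the period has length 4.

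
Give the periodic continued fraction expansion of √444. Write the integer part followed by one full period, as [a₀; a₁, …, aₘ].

a₀ = ⌊√444⌋ = 21.
With m₀=0, d₀=1 and mₖ₊₁ = dₖaₖ − mₖ, dₖ₊₁ = (n − mₖ₊₁²)/dₖ, aₖ₊₁ = ⌊(a₀+mₖ₊₁)/dₖ₊₁⌋:
  k=1: m=21, d=3, a=14
  k=2: m=21, d=1, a=42
d=1 and a=2a₀=42 at k=2, so the next step gives (m, d) = (21, 3) again — its k=1 value — and the period has length 2.

[21; 14, 42]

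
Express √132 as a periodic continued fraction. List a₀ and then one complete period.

a₀ = ⌊√132⌋ = 11.
With m₀=0, d₀=1 and mₖ₊₁ = dₖaₖ − mₖ, dₖ₊₁ = (n − mₖ₊₁²)/dₖ, aₖ₊₁ = ⌊(a₀+mₖ₊₁)/dₖ₊₁⌋:
  k=1: m=11, d=11, a=2
  k=2: m=11, d=1, a=22
d=1 and a=2a₀=22 at k=2, so the next step gives (m, d) = (11, 11) again — its k=1 value — and the period has length 2.

[11; 2, 22]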